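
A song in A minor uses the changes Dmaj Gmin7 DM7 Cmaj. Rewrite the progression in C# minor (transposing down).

A minor down to C# minor is a minor sixth; each chord root moves by that interval while the quality stays the same.
Dmaj: root D down a minor sixth → F#, giving F#maj.
Gmin7: root G down a minor sixth → B, giving Bmin7.
DM7: root D down a minor sixth → F#, giving F#M7.
Cmaj: root C down a minor sixth → E, giving Emaj.

F#maj Bmin7 F#M7 Emaj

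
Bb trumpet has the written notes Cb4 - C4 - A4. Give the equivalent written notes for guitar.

First find concert pitch: the Bb trumpet sounds a major second below written, so Cb4 C4 A4 sounds Bbb3 Bb3 G4.
Then write for guitar: it sounds a perfect octave below written, so the part must be a perfect octave above concert.
Bbb3 → Bbb4
Bb3 → Bb4
G4 → G5

Bbb4 Bb4 G5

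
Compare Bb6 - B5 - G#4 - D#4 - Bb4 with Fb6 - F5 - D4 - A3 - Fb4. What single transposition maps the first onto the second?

down an augmented fourth

From Bb6 to Fb6 is 4 letter names — a fourth of some quality.
Fb6 to Bb6 is 6 semitones, which makes it an augmented fourth; the second version is lower, so the direction is down.
Checking another pair — Bb4 → Fb4 — gives the same interval.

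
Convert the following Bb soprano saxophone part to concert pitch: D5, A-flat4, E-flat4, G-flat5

The Bb soprano saxophone sounds a major second below written, so transpose each written note down a major second.
D5 -> C5
Ab4 -> Gb4
Eb4 -> Db4
Gb5 -> Fb5

C5 Gb4 Db4 Fb5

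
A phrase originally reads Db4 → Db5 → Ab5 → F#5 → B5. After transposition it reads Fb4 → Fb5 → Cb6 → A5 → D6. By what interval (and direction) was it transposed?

up a minor third

From Db4 to Fb4 is 3 letter names — a third of some quality.
Db4 to Fb4 is 3 semitones, which makes it a minor third; the second version is higher, so the direction is up.
Checking another pair — B5 → D6 — gives the same interval.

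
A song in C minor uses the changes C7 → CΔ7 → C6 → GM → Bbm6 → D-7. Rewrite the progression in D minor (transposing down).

C minor down to D minor is a minor seventh; each chord root moves by that interval while the quality stays the same.
C7: root C down a minor seventh → D, giving D7.
CΔ7: root C down a minor seventh → D, giving DΔ7.
C6: root C down a minor seventh → D, giving D6.
GM: root G down a minor seventh → A, giving AM.
Bbm6: root Bb down a minor seventh → C, giving Cm6.
D-7: root D down a minor seventh → E, giving E-7.

D7 DΔ7 D6 AM Cm6 E-7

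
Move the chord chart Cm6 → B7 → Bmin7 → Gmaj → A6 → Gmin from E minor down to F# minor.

E minor down to F# minor is a minor seventh; each chord root moves by that interval while the quality stays the same.
Cm6: root C down a minor seventh → D, giving Dm6.
B7: root B down a minor seventh → C#, giving C#7.
Bmin7: root B down a minor seventh → C#, giving C#min7.
Gmaj: root G down a minor seventh → A, giving Amaj.
A6: root A down a minor seventh → B, giving B6.
Gmin: root G down a minor seventh → A, giving Amin.

Dm6 C#7 C#min7 Amaj B6 Amin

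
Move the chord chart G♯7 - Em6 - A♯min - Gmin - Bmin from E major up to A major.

C#7 Am6 D#min Cmin Emin

E major up to A major is a perfect fourth; each chord root moves by that interval while the quality stays the same.
G♯7: root G♯ up a perfect fourth → C#, giving C#7.
Em6: root E up a perfect fourth → A, giving Am6.
A♯min: root A♯ up a perfect fourth → D#, giving D#min.
Gmin: root G up a perfect fourth → C, giving Cmin.
Bmin: root B up a perfect fourth → E, giving Emin.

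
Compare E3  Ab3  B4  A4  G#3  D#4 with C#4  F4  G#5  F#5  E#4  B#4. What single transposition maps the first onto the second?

From E3 to C#4 is 6 letter names — a sixth of some quality.
E3 to C#4 is 9 semitones, which makes it a major sixth; the second version is higher, so the direction is up.
Checking another pair — D#4 → B#4 — gives the same interval.

up a major sixth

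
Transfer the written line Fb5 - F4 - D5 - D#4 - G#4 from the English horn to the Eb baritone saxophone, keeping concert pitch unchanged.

Gb6 G5 E6 E#5 A#5

First find concert pitch: the English horn sounds a perfect fifth below written, so Fb5 F4 D5 D#4 G#4 sounds Bbb4 Bb3 G4 G#3 C#4.
Then write for Eb baritone saxophone: it sounds a major thirteenth below written, so the part must be a major thirteenth above concert.
Bbb4 → Gb6
Bb3 → G5
G4 → E6
G#3 → E#5
C#4 → A#5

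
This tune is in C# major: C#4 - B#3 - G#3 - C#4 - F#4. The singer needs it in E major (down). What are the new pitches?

E3 D#3 B2 E3 A3

C# major to E major down is a major sixth, so every note moves down by that interval.
C#4 gives E3
B#3 gives D#3
G#3 gives B2
C#4 gives E3
F#4 gives A3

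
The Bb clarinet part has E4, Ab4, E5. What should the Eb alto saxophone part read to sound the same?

B4 Eb5 B5

First find concert pitch: the Bb clarinet sounds a major second below written, so E4 Ab4 E5 sounds D4 Gb4 D5.
Then write for Eb alto saxophone: it sounds a major sixth below written, so the part must be a major sixth above concert.
D4 → B4
Gb4 → Eb5
D5 → B5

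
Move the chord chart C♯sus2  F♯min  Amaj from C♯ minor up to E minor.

Esus2 Amin Cmaj

C♯ minor up to E minor is a minor third; each chord root moves by that interval while the quality stays the same.
C♯sus2: root C♯ up a minor third → E, giving Esus2.
F♯min: root F♯ up a minor third → A, giving Amin.
Amaj: root A up a minor third → C, giving Cmaj.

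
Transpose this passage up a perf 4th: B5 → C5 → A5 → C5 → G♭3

E6 F5 D6 F5 Cb4

A perfect fourth up from B5 gives E6.
C5: a fourth up reaches F, and 5 semitones makes it F5.
A5 up a perfect fourth is D6.
A perfect fourth up from C5 gives F5.
Gb3: a fourth up reaches C, and 5 semitones makes it Cb4.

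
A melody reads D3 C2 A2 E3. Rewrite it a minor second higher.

D3 up a minor second is Eb3.
A minor second up from C2 gives Db2.
A minor second up from A2 gives Bb2.
E3 up a minor second is F3.

Eb3 Db2 Bb2 F3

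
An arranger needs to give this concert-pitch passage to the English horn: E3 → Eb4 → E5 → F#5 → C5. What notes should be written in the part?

The English horn sounds a perfect fifth below written, so the written part must be a perfect fifth above concert — transpose each note up.
E3 -> B3
Eb4 -> Bb4
E5 -> B5
F#5 -> C#6
C5 -> G5

B3 Bb4 B5 C#6 G5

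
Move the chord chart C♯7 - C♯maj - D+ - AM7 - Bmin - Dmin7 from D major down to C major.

B7 Bmaj C+ GM7 Amin Cmin7

D major down to C major is a major second; each chord root moves by that interval while the quality stays the same.
C♯7: root C♯ down a major second → B, giving B7.
C♯maj: root C♯ down a major second → B, giving Bmaj.
D+: root D down a major second → C, giving C+.
AM7: root A down a major second → G, giving GM7.
Bmin: root B down a major second → A, giving Amin.
Dmin7: root D down a major second → C, giving Cmin7.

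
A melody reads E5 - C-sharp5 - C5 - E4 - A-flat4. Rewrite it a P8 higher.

E6 C#6 C6 E5 Ab5

E5 gives E6
C#5 gives C#6
C5 gives C6
E4 gives E5
Ab4 gives Ab5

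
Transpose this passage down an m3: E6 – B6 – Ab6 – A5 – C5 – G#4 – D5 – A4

C#6 G#6 F6 F#5 A4 E#4 B4 F#4

E6 down a minor third is C#6.
A minor third down from B6 gives G#6.
A minor third down from Ab6 gives F6.
A minor third down from A5 gives F#5.
C5 down a minor third is A4.
G#4: a third down reaches E, and 3 semitones makes it E#4.
D5: a third down reaches B, and 3 semitones makes it B4.
A minor third down from A4 gives F#4.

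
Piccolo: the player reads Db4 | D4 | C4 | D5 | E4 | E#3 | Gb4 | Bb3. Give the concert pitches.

Db5 D5 C5 D6 E5 E#4 Gb5 Bb4

The piccolo sounds a perfect octave above written, so transpose each written note up a perfect octave.
Db4 -> Db5
D4 -> D5
C4 -> C5
D5 -> D6
E4 -> E5
E#3 -> E#4
Gb4 -> Gb5
Bb3 -> Bb4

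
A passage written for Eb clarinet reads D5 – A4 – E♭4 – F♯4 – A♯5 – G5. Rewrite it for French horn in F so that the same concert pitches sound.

First find concert pitch: the Eb clarinet sounds a minor third above written, so D5 A4 E♭4 F♯4 A♯5 G5 sounds F5 C5 Gb4 A4 C#6 Bb5.
Then write for French horn in F: it sounds a perfect fifth below written, so the part must be a perfect fifth above concert.
F5 → C6
C5 → G5
Gb4 → Db5
A4 → E5
C#6 → G#6
Bb5 → F6

C6 G5 Db5 E5 G#6 F6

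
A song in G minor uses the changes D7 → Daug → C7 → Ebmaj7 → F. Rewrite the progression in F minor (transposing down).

G minor down to F minor is a major second; each chord root moves by that interval while the quality stays the same.
D7: root D down a major second → C, giving C7.
Daug: root D down a major second → C, giving Caug.
C7: root C down a major second → Bb, giving Bb7.
Ebmaj7: root Eb down a major second → Db, giving Dbmaj7.
F: root F down a major second → Eb, giving Eb.

C7 Caug Bb7 Dbmaj7 Eb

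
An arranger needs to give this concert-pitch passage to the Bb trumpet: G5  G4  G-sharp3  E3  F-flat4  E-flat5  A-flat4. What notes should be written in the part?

Written C4 sounds as Bb3 on the Bb trumpet, so concert pitches are written a major second up.
G5 -> A5
G4 -> A4
G#3 -> A#3
E3 -> F#3
Fb4 -> Gb4
Eb5 -> F5
Ab4 -> Bb4

A5 A4 A#3 F#3 Gb4 F5 Bb4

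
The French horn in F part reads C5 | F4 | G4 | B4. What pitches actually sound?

F4 Bb3 C4 E4

Written C4 on the French horn in F sounds as F3, a perfect fifth lower; apply that shift to every note.
C5 becomes F4
F4 becomes Bb3
G4 becomes C4
B4 becomes E4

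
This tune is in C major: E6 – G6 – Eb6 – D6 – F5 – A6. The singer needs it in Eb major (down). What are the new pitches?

From C down to Eb is a major sixth; apply that to each pitch.
E6 -> G5
G6 -> Bb5
Eb6 -> Gb5
D6 -> F5
F5 -> Ab4
A6 -> C6

G5 Bb5 Gb5 F5 Ab4 C6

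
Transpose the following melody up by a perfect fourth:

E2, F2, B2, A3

E2 becomes A2
F2 becomes Bb2
B2 becomes E3
A3 becomes D4

A2 Bb2 E3 D4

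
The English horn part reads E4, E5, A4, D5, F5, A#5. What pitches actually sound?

A3 A4 D4 G4 Bb4 D#5

Written C4 on the English horn sounds as F3, a perfect fifth lower; apply that shift to every note.
E4 -> A3
E5 -> A4
A4 -> D4
D5 -> G4
F5 -> Bb4
A#5 -> D#5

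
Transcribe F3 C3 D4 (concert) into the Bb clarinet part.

G3 D3 E4

Written C4 sounds as Bb3 on the Bb clarinet, so concert pitches are written a major second up.
F3 → G3
C3 → D3
D4 → E4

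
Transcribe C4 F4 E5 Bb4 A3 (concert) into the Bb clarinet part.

Written C4 sounds as Bb3 on the Bb clarinet, so concert pitches are written a major second up.
C4 → D4
F4 → G4
E5 → F#5
Bb4 → C5
A3 → B3

D4 G4 F#5 C5 B3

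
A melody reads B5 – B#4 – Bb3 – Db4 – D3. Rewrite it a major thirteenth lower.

D4 D#3 Db2 Fb2 F1

B5: a thirteenth down reaches D, and 21 semitones makes it D4.
B#4 down a major thirteenth is D#3.
Bb3: a thirteenth down reaches D, and 21 semitones makes it Db2.
A major thirteenth down from Db4 gives Fb2.
A major thirteenth down from D3 gives F1.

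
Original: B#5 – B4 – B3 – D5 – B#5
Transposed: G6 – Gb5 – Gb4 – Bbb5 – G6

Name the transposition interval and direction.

up a diminished sixth

Take the first pair: B#5 → G6. B to G spans 6 letter names, so the interval is some kind of sixth.
B#5 to G6 is 7 semitones, which makes it a diminished sixth; the second version is higher, so the direction is up.
Checking another pair — B#5 → G6 — gives the same interval.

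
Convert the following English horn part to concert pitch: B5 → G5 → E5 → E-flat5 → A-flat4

Written C4 on the English horn sounds as F3, a perfect fifth lower; apply that shift to every note.
B5 becomes E5
G5 becomes C5
E5 becomes A4
Eb5 becomes Ab4
Ab4 becomes Db4

E5 C5 A4 Ab4 Db4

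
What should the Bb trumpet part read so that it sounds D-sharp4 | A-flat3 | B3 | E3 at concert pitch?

E#4 Bb3 C#4 F#3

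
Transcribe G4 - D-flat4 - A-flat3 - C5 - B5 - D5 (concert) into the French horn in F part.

D5 Ab4 Eb4 G5 F#6 A5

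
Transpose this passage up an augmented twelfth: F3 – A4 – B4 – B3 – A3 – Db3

C#5 E#6 F##6 F##5 E#5 A4

F3 becomes C#5
A4 becomes E#6
B4 becomes F##6
B3 becomes F##5
A3 becomes E#5
Db3 becomes A4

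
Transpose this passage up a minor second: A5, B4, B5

Bb5 C5 C6

A5 up a minor second is Bb5.
B4 up a minor second is C5.
B5: a second up reaches C, and 1 semitone makes it C6.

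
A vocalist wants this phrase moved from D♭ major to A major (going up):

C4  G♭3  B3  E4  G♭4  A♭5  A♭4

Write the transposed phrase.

G#4 D4 F##4 B#4 D5 E6 E5

D♭ major to A major up is an augmented fifth, so every note moves up by that interval.
C4 becomes G#4
Gb3 becomes D4
B3 becomes F##4
E4 becomes B#4
Gb4 becomes D5
Ab5 becomes E6
Ab4 becomes E5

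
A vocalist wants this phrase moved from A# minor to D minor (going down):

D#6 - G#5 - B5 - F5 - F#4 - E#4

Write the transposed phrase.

G5 C5 Eb5 Bbb4 Bb3 A3

From A# down to D is an augmented fifth; apply that to each pitch.
D#6 → G5
G#5 → C5
B5 → Eb5
F5 → Bbb4
F#4 → Bb3
E#4 → A3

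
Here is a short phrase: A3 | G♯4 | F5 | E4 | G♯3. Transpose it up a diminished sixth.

A3 -> Fb4
G#4 -> Eb5
F5 -> Dbb6
E4 -> Cb5
G#3 -> Eb4

Fb4 Eb5 Dbb6 Cb5 Eb4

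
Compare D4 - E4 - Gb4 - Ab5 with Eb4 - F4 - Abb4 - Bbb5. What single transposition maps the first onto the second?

up a minor second

From D4 to Eb4 is 2 letter names — a second of some quality.
D4 to Eb4 is 1 semitone, which makes it a minor second; the second version is higher, so the direction is up.
Checking another pair — Ab5 → Bbb5 — gives the same interval.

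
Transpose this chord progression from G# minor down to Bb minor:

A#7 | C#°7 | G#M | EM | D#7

G# minor down to Bb minor is an augmented sixth; each chord root moves by that interval while the quality stays the same.
A#7: root A# down an augmented sixth → C, giving C7.
C#°7: root C# down an augmented sixth → Eb, giving Eb°7.
G#M: root G# down an augmented sixth → Bb, giving BbM.
EM: root E down an augmented sixth → Gb, giving GbM.
D#7: root D# down an augmented sixth → F, giving F7.

C7 Eb°7 BbM GbM F7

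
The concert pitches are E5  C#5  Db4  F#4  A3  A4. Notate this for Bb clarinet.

Written C4 sounds as Bb3 on the Bb clarinet, so concert pitches are written a major second up.
E5 becomes F#5
C#5 becomes D#5
Db4 becomes Eb4
F#4 becomes G#4
A3 becomes B3
A4 becomes B4

F#5 D#5 Eb4 G#4 B3 B4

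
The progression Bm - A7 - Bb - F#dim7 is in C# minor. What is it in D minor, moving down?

Cm Bb7 Cb Gdim7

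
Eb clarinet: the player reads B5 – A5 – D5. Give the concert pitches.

Written C4 on the Eb clarinet sounds as Eb4, a minor third higher; apply that shift to every note.
B5 becomes D6
A5 becomes C6
D5 becomes F5

D6 C6 F5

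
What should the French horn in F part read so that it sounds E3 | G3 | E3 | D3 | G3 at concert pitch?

Written C4 sounds as F3 on the French horn in F, so concert pitches are written a perfect fifth up.
E3 becomes B3
G3 becomes D4
E3 becomes B3
D3 becomes A3
G3 becomes D4

B3 D4 B3 A3 D4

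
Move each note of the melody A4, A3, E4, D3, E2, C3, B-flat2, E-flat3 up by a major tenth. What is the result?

A4 gives C#6
A3 gives C#5
E4 gives G#5
D3 gives F#4
E2 gives G#3
C3 gives E4
Bb2 gives D4
Eb3 gives G4

C#6 C#5 G#5 F#4 G#3 E4 D4 G4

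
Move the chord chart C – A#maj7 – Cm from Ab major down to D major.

F# D##maj7 F#m

Ab major down to D major is a diminished fifth; each chord root moves by that interval while the quality stays the same.
C: root C down a diminished fifth → F#, giving F#.
A#maj7: root A# down a diminished fifth → D##, giving D##maj7.
Cm: root C down a diminished fifth → F#, giving F#m.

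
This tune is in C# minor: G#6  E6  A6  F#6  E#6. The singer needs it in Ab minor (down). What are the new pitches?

Eb6 Cb6 Fb6 Db6 C6

From C# down to Ab is an augmented third; apply that to each pitch.
G#6 gives Eb6
E6 gives Cb6
A6 gives Fb6
F#6 gives Db6
E#6 gives C6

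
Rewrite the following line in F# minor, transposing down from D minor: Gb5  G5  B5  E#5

Bb4 B4 D#5 G##4

From D down to F# is a minor sixth; apply that to each pitch.
Gb5 gives Bb4
G5 gives B4
B5 gives D#5
E#5 gives G##4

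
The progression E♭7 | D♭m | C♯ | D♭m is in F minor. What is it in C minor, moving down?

F minor down to C minor is a perfect fourth; each chord root moves by that interval while the quality stays the same.
E♭7: root E♭ down a perfect fourth → Bb, giving Bb7.
D♭m: root D♭ down a perfect fourth → Ab, giving Abm.
C♯: root C♯ down a perfect fourth → G#, giving G#.
D♭m: root D♭ down a perfect fourth → Ab, giving Abm.

Bb7 Abm G# Abm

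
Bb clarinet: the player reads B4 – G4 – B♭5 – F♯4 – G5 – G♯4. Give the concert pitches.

Written C4 on the Bb clarinet sounds as Bb3, a major second lower; apply that shift to every note.
B4 to A4
G4 to F4
Bb5 to Ab5
F#4 to E4
G5 to F5
G#4 to F#4

A4 F4 Ab5 E4 F5 F#4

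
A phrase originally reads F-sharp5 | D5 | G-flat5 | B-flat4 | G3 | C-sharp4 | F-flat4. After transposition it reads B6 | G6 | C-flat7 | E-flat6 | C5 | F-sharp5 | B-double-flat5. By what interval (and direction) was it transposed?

up a perfect eleventh

From F#5 to B6 is 11 letter names — an eleventh of some quality.
F#5 to B6 is 17 semitones, which makes it a perfect eleventh; the second version is higher, so the direction is up.
Checking another pair — Fb4 → Bbb5 — gives the same interval.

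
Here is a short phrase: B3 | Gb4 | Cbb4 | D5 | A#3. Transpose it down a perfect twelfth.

E2 Cb3 Fbb2 G3 D#2

B3 gives E2
Gb4 gives Cb3
Cbb4 gives Fbb2
D5 gives G3
A#3 gives D#2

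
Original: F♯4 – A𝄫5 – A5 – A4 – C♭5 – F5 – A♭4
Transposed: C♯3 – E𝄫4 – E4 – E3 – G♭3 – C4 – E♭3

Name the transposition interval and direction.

down a perfect eleventh

Take the first pair: F#4 → C#3. F to C spans 11 letter names, so the interval is some kind of eleventh.
C#3 to F#4 is 17 semitones, which makes it a perfect eleventh; the second version is lower, so the direction is down.
Checking another pair — Ab4 → Eb3 — gives the same interval.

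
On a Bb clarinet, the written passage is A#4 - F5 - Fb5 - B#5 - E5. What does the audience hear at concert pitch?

Written C4 on the Bb clarinet sounds as Bb3, a major second lower; apply that shift to every note.
A#4 becomes G#4
F5 becomes Eb5
Fb5 becomes Ebb5
B#5 becomes A#5
E5 becomes D5

G#4 Eb5 Ebb5 A#5 D5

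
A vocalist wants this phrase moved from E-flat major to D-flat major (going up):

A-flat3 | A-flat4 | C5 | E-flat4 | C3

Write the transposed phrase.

Gb4 Gb5 Bb5 Db5 Bb3

E-flat major to D-flat major up is a minor seventh, so every note moves up by that interval.
Ab3 → Gb4
Ab4 → Gb5
C5 → Bb5
Eb4 → Db5
C3 → Bb3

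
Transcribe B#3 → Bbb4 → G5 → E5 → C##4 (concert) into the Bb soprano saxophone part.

Written C4 sounds as Bb3 on the Bb soprano saxophone, so concert pitches are written a major second up.
B#3 gives C##4
Bbb4 gives Cb5
G5 gives A5
E5 gives F#5
C##4 gives D##4

C##4 Cb5 A5 F#5 D##4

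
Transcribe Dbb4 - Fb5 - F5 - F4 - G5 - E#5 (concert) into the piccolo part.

Dbb3 Fb4 F4 F3 G4 E#4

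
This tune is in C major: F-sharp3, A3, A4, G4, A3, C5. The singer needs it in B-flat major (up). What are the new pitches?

E4 G4 G5 F5 G4 Bb5

From C up to B-flat is a minor seventh; apply that to each pitch.
F#3 gives E4
A3 gives G4
A4 gives G5
G4 gives F5
A3 gives G4
C5 gives Bb5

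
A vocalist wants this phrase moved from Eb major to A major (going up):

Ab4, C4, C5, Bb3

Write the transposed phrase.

From Eb up to A is an augmented fourth; apply that to each pitch.
Ab4 to D5
C4 to F#4
C5 to F#5
Bb3 to E4

D5 F#4 F#5 E4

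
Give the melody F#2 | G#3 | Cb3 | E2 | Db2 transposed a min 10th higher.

F#2 -> A3
G#3 -> B4
Cb3 -> Ebb4
E2 -> G3
Db2 -> Fb3

A3 B4 Ebb4 G3 Fb3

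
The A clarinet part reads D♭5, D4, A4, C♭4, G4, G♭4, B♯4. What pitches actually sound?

Written C4 on the A clarinet sounds as A3, a minor third lower; apply that shift to every note.
Db5 to Bb4
D4 to B3
A4 to F#4
Cb4 to Ab3
G4 to E4
Gb4 to Eb4
B#4 to G##4

Bb4 B3 F#4 Ab3 E4 Eb4 G##4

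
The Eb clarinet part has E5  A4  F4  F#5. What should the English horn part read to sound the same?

First find concert pitch: the Eb clarinet sounds a minor third above written, so E5 A4 F4 F#5 sounds G5 C5 Ab4 A5.
Then write for English horn: it sounds a perfect fifth below written, so the part must be a perfect fifth above concert.
G5 → D6
C5 → G5
Ab4 → Eb5
A5 → E6

D6 G5 Eb5 E6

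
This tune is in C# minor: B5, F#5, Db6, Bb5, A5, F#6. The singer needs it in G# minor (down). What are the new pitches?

F#5 C#5 Ab5 F5 E5 C#6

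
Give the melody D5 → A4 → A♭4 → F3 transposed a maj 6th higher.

A major sixth up from D5 gives B5.
A major sixth up from A4 gives F#5.
Ab4: a sixth up reaches F, and 9 semitones makes it F5.
F3 up a major sixth is D4.

B5 F#5 F5 D4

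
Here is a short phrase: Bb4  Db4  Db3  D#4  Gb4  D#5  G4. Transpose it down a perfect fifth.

Eb4 Gb3 Gb2 G#3 Cb4 G#4 C4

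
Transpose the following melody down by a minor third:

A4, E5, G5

F#4 C#5 E5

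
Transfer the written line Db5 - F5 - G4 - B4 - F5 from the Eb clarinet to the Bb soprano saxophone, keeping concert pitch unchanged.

Gb5 Bb5 C5 E5 Bb5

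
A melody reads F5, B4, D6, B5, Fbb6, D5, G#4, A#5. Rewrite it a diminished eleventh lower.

F5 gives C#4
B4 gives F##3
D6 gives A#4
B5 gives F##4
Fbb6 gives Cb5
D5 gives A#3
G#4 gives D##3
A#5 gives E##4

C#4 F##3 A#4 F##4 Cb5 A#3 D##3 E##4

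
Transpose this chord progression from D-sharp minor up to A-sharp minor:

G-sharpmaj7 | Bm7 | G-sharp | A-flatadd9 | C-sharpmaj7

D#maj7 F#m7 D# Ebadd9 G#maj7

D-sharp minor up to A-sharp minor is a perfect fifth; each chord root moves by that interval while the quality stays the same.
G-sharpmaj7: root G-sharp up a perfect fifth → D#, giving D#maj7.
Bm7: root B up a perfect fifth → F#, giving F#m7.
G-sharp: root G-sharp up a perfect fifth → D#, giving D#.
A-flatadd9: root A-flat up a perfect fifth → Eb, giving Ebadd9.
C-sharpmaj7: root C-sharp up a perfect fifth → G#, giving G#maj7.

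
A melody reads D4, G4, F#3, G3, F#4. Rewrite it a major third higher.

D4: a third up reaches F, and 4 semitones makes it F#4.
A major third up from G4 gives B4.
A major third up from F#3 gives A#3.
G3 up a major third is B3.
F#4: a third up reaches A, and 4 semitones makes it A#4.

F#4 B4 A#3 B3 A#4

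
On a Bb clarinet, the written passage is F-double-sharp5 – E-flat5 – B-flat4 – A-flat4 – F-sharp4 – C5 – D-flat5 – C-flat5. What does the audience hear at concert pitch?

Written C4 on the Bb clarinet sounds as Bb3, a major second lower; apply that shift to every note.
F##5 to E#5
Eb5 to Db5
Bb4 to Ab4
Ab4 to Gb4
F#4 to E4
C5 to Bb4
Db5 to Cb5
Cb5 to Bbb4

E#5 Db5 Ab4 Gb4 E4 Bb4 Cb5 Bbb4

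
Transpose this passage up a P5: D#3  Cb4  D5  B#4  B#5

D#3 -> A#3
Cb4 -> Gb4
D5 -> A5
B#4 -> F##5
B#5 -> F##6

A#3 Gb4 A5 F##5 F##6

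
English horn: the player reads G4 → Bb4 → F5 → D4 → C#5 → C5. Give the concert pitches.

C4 Eb4 Bb4 G3 F#4 F4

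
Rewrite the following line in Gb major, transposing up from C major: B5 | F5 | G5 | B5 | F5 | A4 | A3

F6 Cb6 Db6 F6 Cb6 Eb5 Eb4

C major to Gb major up is a diminished fifth, so every note moves up by that interval.
B5 → F6
F5 → Cb6
G5 → Db6
B5 → F6
F5 → Cb6
A4 → Eb5
A3 → Eb4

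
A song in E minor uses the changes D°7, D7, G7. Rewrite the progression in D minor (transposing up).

C°7 C7 F7

E minor up to D minor is a minor seventh; each chord root moves by that interval while the quality stays the same.
D°7: root D up a minor seventh → C, giving C°7.
D7: root D up a minor seventh → C, giving C7.
G7: root G up a minor seventh → F, giving F7.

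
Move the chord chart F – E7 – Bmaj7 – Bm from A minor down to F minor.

Db C7 Gmaj7 Gm

A minor down to F minor is a major third; each chord root moves by that interval while the quality stays the same.
F: root F down a major third → Db, giving Db.
E7: root E down a major third → C, giving C7.
Bmaj7: root B down a major third → G, giving Gmaj7.
Bm: root B down a major third → G, giving Gm.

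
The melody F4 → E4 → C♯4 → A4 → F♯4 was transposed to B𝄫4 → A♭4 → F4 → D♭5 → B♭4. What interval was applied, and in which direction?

up a diminished fourth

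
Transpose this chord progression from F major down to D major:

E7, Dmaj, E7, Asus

C#7 Bmaj C#7 F#sus

F major down to D major is a minor third; each chord root moves by that interval while the quality stays the same.
E7: root E down a minor third → C#, giving C#7.
Dmaj: root D down a minor third → B, giving Bmaj.
E7: root E down a minor third → C#, giving C#7.
Asus: root A down a minor third → F#, giving F#sus.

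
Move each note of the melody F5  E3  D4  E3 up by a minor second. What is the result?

F5: a second up reaches G, and 1 semitone makes it Gb5.
A minor second up from E3 gives F3.
A minor second up from D4 gives Eb4.
A minor second up from E3 gives F3.

Gb5 F3 Eb4 F3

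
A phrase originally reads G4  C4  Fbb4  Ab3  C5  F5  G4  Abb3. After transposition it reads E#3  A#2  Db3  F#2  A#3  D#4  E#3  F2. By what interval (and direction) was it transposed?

From G4 to E#3 is 10 letter names — a tenth of some quality.
E#3 to G4 is 14 semitones, which makes it a diminished tenth; the second version is lower, so the direction is down.
Checking another pair — Abb3 → F2 — gives the same interval.

down a diminished tenth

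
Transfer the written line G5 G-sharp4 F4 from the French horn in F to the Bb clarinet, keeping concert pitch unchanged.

First find concert pitch: the French horn in F sounds a perfect fifth below written, so G5 G-sharp4 F4 sounds C5 C#4 Bb3.
Then write for Bb clarinet: it sounds a major second below written, so the part must be a major second above concert.
C5 → D5
C#4 → D#4
Bb3 → C4

D5 D#4 C4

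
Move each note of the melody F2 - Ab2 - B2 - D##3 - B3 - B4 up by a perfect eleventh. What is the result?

Bb3 Db4 E4 G##4 E5 E6

F2 becomes Bb3
Ab2 becomes Db4
B2 becomes E4
D##3 becomes G##4
B3 becomes E5
B4 becomes E6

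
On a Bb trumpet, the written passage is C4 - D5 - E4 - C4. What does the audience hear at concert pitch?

Bb3 C5 D4 Bb3

Written C4 on the Bb trumpet sounds as Bb3, a major second lower; apply that shift to every note.
C4 to Bb3
D5 to C5
E4 to D4
C4 to Bb3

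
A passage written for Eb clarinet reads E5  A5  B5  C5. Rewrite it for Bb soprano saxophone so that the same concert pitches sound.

A5 D6 E6 F5

First find concert pitch: the Eb clarinet sounds a minor third above written, so E5 A5 B5 C5 sounds G5 C6 D6 Eb5.
Then write for Bb soprano saxophone: it sounds a major second below written, so the part must be a major second above concert.
G5 → A5
C6 → D6
D6 → E6
Eb5 → F5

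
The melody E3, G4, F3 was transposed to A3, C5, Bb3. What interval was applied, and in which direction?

up a perfect fourth

From E3 to A3 is 4 letter names — a fourth of some quality.
E3 to A3 is 5 semitones, which makes it a perfect fourth; the second version is higher, so the direction is up.
Checking another pair — F3 → Bb3 — gives the same interval.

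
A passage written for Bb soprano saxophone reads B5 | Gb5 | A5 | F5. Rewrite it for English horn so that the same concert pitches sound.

First find concert pitch: the Bb soprano saxophone sounds a major second below written, so B5 Gb5 A5 F5 sounds A5 Fb5 G5 Eb5.
Then write for English horn: it sounds a perfect fifth below written, so the part must be a perfect fifth above concert.
A5 → E6
Fb5 → Cb6
G5 → D6
Eb5 → Bb5

E6 Cb6 D6 Bb5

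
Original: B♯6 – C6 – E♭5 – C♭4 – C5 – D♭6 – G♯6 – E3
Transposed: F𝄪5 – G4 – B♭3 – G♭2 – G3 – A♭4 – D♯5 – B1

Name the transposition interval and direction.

From B#6 to F##5 is 11 letter names — an eleventh of some quality.
F##5 to B#6 is 17 semitones, which makes it a perfect eleventh; the second version is lower, so the direction is down.
Checking another pair — E3 → B1 — gives the same interval.

down a perfect eleventh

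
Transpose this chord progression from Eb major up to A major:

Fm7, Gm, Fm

Bm7 C#m Bm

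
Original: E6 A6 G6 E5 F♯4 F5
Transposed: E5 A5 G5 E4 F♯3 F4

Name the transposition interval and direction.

From E6 to E5 is 8 letter names — an octave of some quality.
E5 to E6 is 12 semitones, which makes it a perfect octave; the second version is lower, so the direction is down.
Checking another pair — F5 → F4 — gives the same interval.

down a perfect octave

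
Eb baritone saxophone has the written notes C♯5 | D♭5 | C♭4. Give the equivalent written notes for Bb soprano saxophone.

F#3 Gb3 Fb2

First find concert pitch: the Eb baritone saxophone sounds a major thirteenth below written, so C♯5 D♭5 C♭4 sounds E3 Fb3 Ebb2.
Then write for Bb soprano saxophone: it sounds a major second below written, so the part must be a major second above concert.
E3 → F#3
Fb3 → Gb3
Ebb2 → Fb2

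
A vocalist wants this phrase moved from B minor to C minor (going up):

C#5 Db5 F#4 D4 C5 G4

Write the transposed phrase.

D5 Ebb5 G4 Eb4 Db5 Ab4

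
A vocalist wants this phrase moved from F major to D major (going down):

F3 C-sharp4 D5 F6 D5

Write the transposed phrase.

D3 A#3 B4 D6 B4

F major to D major down is a minor third, so every note moves down by that interval.
F3 to D3
C#4 to A#3
D5 to B4
F6 to D6
D5 to B4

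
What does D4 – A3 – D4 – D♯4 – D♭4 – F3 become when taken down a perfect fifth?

G3 D3 G3 G#3 Gb3 Bb2

D4 gives G3
A3 gives D3
D4 gives G3
D#4 gives G#3
Db4 gives Gb3
F3 gives Bb2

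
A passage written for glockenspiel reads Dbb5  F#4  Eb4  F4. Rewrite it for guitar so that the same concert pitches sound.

Dbb8 F#7 Eb7 F7

First find concert pitch: the glockenspiel sounds a perfect fifteenth above written, so Dbb5 F#4 Eb4 F4 sounds Dbb7 F#6 Eb6 F6.
Then write for guitar: it sounds a perfect octave below written, so the part must be a perfect octave above concert.
Dbb7 → Dbb8
F#6 → F#7
Eb6 → Eb7
F6 → F7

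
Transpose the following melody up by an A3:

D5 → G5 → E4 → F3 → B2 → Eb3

D5 up an augmented third is F##5.
An augmented third up from G5 gives B#5.
An augmented third up from E4 gives G##4.
F3 up an augmented third is A#3.
B2: a third up reaches D, and 5 semitones makes it D##3.
Eb3 up an augmented third is G#3.

F##5 B#5 G##4 A#3 D##3 G#3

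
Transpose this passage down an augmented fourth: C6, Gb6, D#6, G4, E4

Gb5 Dbb6 A5 Db4 Bb3

C6 to Gb5
Gb6 to Dbb6
D#6 to A5
G4 to Db4
E4 to Bb3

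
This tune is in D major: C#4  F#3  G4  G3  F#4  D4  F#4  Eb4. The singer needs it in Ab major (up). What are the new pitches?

D major to Ab major up is a diminished fifth, so every note moves up by that interval.
C#4 -> G4
F#3 -> C4
G4 -> Db5
G3 -> Db4
F#4 -> C5
D4 -> Ab4
F#4 -> C5
Eb4 -> Bbb4

G4 C4 Db5 Db4 C5 Ab4 C5 Bbb4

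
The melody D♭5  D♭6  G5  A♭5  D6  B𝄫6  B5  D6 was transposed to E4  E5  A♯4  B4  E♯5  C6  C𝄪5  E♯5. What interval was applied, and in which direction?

Take the first pair: Db5 → E4. D to E spans 7 letter names, so the interval is some kind of seventh.
E4 to Db5 is 9 semitones, which makes it a diminished seventh; the second version is lower, so the direction is down.
Checking another pair — D6 → E#5 — gives the same interval.

down a diminished seventh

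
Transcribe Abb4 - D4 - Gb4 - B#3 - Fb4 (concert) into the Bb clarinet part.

Bbb4 E4 Ab4 C##4 Gb4

Written C4 sounds as Bb3 on the Bb clarinet, so concert pitches are written a major second up.
Abb4 becomes Bbb4
D4 becomes E4
Gb4 becomes Ab4
B#3 becomes C##4
Fb4 becomes Gb4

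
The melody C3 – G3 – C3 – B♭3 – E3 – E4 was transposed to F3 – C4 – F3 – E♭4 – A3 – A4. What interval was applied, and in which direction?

up a perfect fourth

From C3 to F3 is 4 letter names — a fourth of some quality.
C3 to F3 is 5 semitones, which makes it a perfect fourth; the second version is higher, so the direction is up.
Checking another pair — E4 → A4 — gives the same interval.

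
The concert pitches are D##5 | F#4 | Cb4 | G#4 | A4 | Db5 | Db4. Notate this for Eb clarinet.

B##4 D#4 Ab3 E#4 F#4 Bb4 Bb3

The Eb clarinet sounds a minor third above written, so the written part must be a minor third below concert — transpose each note down.
D##5 becomes B##4
F#4 becomes D#4
Cb4 becomes Ab3
G#4 becomes E#4
A4 becomes F#4
Db5 becomes Bb4
Db4 becomes Bb3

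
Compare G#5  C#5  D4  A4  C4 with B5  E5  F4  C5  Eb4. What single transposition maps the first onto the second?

Take the first pair: G#5 → B5. G to B spans 3 letter names, so the interval is some kind of third.
G#5 to B5 is 3 semitones, which makes it a minor third; the second version is higher, so the direction is up.
Checking another pair — C4 → Eb4 — gives the same interval.

up a minor third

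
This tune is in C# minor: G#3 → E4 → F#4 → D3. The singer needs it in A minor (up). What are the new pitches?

E4 C5 D5 Bb3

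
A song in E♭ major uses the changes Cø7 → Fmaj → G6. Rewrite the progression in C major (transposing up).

Aø7 Dmaj E6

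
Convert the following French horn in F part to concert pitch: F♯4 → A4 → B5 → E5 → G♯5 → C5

B3 D4 E5 A4 C#5 F4

Written C4 on the French horn in F sounds as F3, a perfect fifth lower; apply that shift to every note.
F#4 becomes B3
A4 becomes D4
B5 becomes E5
E5 becomes A4
G#5 becomes C#5
C5 becomes F4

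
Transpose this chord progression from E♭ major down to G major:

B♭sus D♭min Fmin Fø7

E♭ major down to G major is a minor sixth; each chord root moves by that interval while the quality stays the same.
B♭sus: root B♭ down a minor sixth → D, giving Dsus.
D♭min: root D♭ down a minor sixth → F, giving Fmin.
Fmin: root F down a minor sixth → A, giving Amin.
Fø7: root F down a minor sixth → A, giving Aø7.

Dsus Fmin Amin Aø7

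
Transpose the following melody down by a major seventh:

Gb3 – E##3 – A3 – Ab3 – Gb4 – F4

Abb2 F##2 Bb2 Bbb2 Abb3 Gb3

Gb3: a seventh down reaches A, and 11 semitones makes it Abb2.
A major seventh down from E##3 gives F##2.
A3 down a major seventh is Bb2.
A major seventh down from Ab3 gives Bbb2.
A major seventh down from Gb4 gives Abb3.
F4: a seventh down reaches G, and 11 semitones makes it Gb3.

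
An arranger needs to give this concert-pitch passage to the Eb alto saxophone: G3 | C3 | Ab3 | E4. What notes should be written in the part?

Written C4 sounds as Eb3 on the Eb alto saxophone, so concert pitches are written a major sixth up.
G3 becomes E4
C3 becomes A3
Ab3 becomes F4
E4 becomes C#5

E4 A3 F4 C#5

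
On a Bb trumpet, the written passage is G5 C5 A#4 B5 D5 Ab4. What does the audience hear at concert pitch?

Written C4 on the Bb trumpet sounds as Bb3, a major second lower; apply that shift to every note.
G5 to F5
C5 to Bb4
A#4 to G#4
B5 to A5
D5 to C5
Ab4 to Gb4

F5 Bb4 G#4 A5 C5 Gb4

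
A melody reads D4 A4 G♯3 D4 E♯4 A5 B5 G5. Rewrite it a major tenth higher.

D4: a tenth up reaches F, and 16 semitones makes it F#5.
A4: a tenth up reaches C, and 16 semitones makes it C#6.
A major tenth up from G#3 gives B#4.
D4 up a major tenth is F#5.
E#4: a tenth up reaches G, and 16 semitones makes it G##5.
A5 up a major tenth is C#7.
B5: a tenth up reaches D, and 16 semitones makes it D#7.
G5: a tenth up reaches B, and 16 semitones makes it B6.

F#5 C#6 B#4 F#5 G##5 C#7 D#7 B6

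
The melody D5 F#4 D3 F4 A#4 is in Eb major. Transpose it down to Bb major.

Eb major to Bb major down is a perfect fourth, so every note moves down by that interval.
D5 to A4
F#4 to C#4
D3 to A2
F4 to C4
A#4 to E#4

A4 C#4 A2 C4 E#4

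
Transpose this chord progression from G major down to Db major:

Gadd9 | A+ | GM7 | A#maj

G major down to Db major is an augmented fourth; each chord root moves by that interval while the quality stays the same.
Gadd9: root G down an augmented fourth → Db, giving Dbadd9.
A+: root A down an augmented fourth → Eb, giving Eb+.
GM7: root G down an augmented fourth → Db, giving DbM7.
A#maj: root A# down an augmented fourth → E, giving Emaj.

Dbadd9 Eb+ DbM7 Emaj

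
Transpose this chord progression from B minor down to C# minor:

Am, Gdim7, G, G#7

B minor down to C# minor is a minor seventh; each chord root moves by that interval while the quality stays the same.
Am: root A down a minor seventh → B, giving Bm.
Gdim7: root G down a minor seventh → A, giving Adim7.
G: root G down a minor seventh → A, giving A.
G#7: root G# down a minor seventh → A#, giving A#7.

Bm Adim7 A A#7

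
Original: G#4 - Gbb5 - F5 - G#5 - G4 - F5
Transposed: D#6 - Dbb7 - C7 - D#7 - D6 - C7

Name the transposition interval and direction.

up a perfect twelfth

Take the first pair: G#4 → D#6. G to D spans 12 letter names, so the interval is some kind of twelfth.
G#4 to D#6 is 19 semitones, which makes it a perfect twelfth; the second version is higher, so the direction is up.
Checking another pair — F5 → C7 — gives the same interval.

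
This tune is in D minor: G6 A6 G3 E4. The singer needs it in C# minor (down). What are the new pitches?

D minor to C# minor down is a minor second, so every note moves down by that interval.
G6 to F#6
A6 to G#6
G3 to F#3
E4 to D#4

F#6 G#6 F#3 D#4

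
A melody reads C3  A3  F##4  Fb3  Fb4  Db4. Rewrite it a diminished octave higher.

Cb4 Ab4 F#5 Fbb4 Fbb5 Dbb5

C3 up a diminished octave is Cb4.
A3 up a diminished octave is Ab4.
F##4 up a diminished octave is F#5.
A diminished octave up from Fb3 gives Fbb4.
Fb4: an octave up reaches F, and 11 semitones makes it Fbb5.
Db4: an octave up reaches D, and 11 semitones makes it Dbb5.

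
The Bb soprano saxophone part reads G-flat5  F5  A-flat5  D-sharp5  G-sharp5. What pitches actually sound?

Written C4 on the Bb soprano saxophone sounds as Bb3, a major second lower; apply that shift to every note.
Gb5 → Fb5
F5 → Eb5
Ab5 → Gb5
D#5 → C#5
G#5 → F#5

Fb5 Eb5 Gb5 C#5 F#5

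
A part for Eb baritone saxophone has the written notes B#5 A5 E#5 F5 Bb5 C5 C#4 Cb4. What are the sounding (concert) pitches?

Written C4 on the Eb baritone saxophone sounds as Eb2, a major thirteenth lower; apply that shift to every note.
B#5 → D#4
A5 → C4
E#5 → G#3
F5 → Ab3
Bb5 → Db4
C5 → Eb3
C#4 → E2
Cb4 → Ebb2

D#4 C4 G#3 Ab3 Db4 Eb3 E2 Ebb2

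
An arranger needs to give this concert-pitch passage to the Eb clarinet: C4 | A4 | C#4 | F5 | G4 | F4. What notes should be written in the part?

A3 F#4 A#3 D5 E4 D4

The Eb clarinet sounds a minor third above written, so the written part must be a minor third below concert — transpose each note down.
C4 → A3
A4 → F#4
C#4 → A#3
F5 → D5
G4 → E4
F4 → D4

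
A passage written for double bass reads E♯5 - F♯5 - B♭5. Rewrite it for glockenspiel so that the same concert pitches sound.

E#2 F#2 Bb2

First find concert pitch: the double bass sounds a perfect octave below written, so E♯5 F♯5 B♭5 sounds E#4 F#4 Bb4.
Then write for glockenspiel: it sounds a perfect fifteenth above written, so the part must be a perfect fifteenth below concert.
E#4 → E#2
F#4 → F#2
Bb4 → Bb2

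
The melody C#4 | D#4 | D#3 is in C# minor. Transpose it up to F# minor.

F#4 G#4 G#3

C# minor to F# minor up is a perfect fourth, so every note moves up by that interval.
C#4 gives F#4
D#4 gives G#4
D#3 gives G#3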